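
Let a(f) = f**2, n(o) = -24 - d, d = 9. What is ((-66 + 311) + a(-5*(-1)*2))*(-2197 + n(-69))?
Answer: -769350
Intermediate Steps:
n(o) = -33 (n(o) = -24 - 1*9 = -24 - 9 = -33)
((-66 + 311) + a(-5*(-1)*2))*(-2197 + n(-69)) = ((-66 + 311) + (-5*(-1)*2)**2)*(-2197 - 33) = (245 + (5*2)**2)*(-2230) = (245 + 10**2)*(-2230) = (245 + 100)*(-2230) = 345*(-2230) = -769350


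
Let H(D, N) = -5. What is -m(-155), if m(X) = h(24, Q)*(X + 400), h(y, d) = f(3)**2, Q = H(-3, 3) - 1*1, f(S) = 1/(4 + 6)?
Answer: -49/20 ≈ -2.4500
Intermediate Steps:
f(S) = 1/10
Q = -6 (Q = -5 - 1*1 = -5 - 1 = -6)
h(y, d) = 1/100 (h(y, d) = (1/10)**2 = 1/100)
m(X) = 4 + X/100 (m(X) = (X + 400)/100 = (400 + X)/100 = 4 + X/100)
-m(-155) = -(4 + (1/100)*(-155)) = -(4 - 31/20) = -1*49/20 = -49/20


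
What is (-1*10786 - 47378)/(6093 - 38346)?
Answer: 19388/10751 ≈ 1.8034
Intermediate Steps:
(-1*10786 - 47378)/(6093 - 38346) = (-10786 - 47378)/(-32253) = -58164*(-1/32253) = 19388/10751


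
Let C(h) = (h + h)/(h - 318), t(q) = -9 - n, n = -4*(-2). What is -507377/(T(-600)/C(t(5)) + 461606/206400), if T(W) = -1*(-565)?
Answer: -890142208800/9770513651 ≈ -91.105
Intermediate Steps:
n = 8
T(W) = 565
t(q) = -17 (t(q) = -9 - 1*8 = -9 - 8 = -17)
C(h) = 2*h/(-318 + h) (C(h) = (2*h)/(-318 + h) = 2*h/(-318 + h))
-507377/(T(-600)/C(t(5)) + 461606/206400) = -507377/(565/((2*(-17)/(-318 - 17))) + 461606/206400) = -507377/(565/((2*(-17)/(-335))) + 461606*(1/206400)) = -507377/(565/((2*(-17)*(-1/335))) + 230803/103200) = -507377/(565/(34/335) + 230803/103200) = -507377/(565*(335/34) + 230803/103200) = -507377/(189275/34 + 230803/103200) = -507377/9770513651/1754400 = -507377*1754400/9770513651 = -890142208800/9770513651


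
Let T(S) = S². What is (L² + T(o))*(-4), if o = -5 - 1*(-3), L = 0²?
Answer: -16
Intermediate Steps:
L = 0
o = -2 (o = -5 + 3 = -2)
(L² + T(o))*(-4) = (0² + (-2)²)*(-4) = (0 + 4)*(-4) = 4*(-4) = -16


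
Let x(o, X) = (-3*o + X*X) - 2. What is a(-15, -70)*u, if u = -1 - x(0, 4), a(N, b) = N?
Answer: 225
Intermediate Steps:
x(o, X) = -2 + X**2 - 3*o (x(o, X) = (-3*o + X**2) - 2 = (X**2 - 3*o) - 2 = -2 + X**2 - 3*o)
u = -15 (u = -1 - (-2 + 4**2 - 3*0) = -1 - (-2 + 16 + 0) = -1 - 1*14 = -1 - 14 = -15)
a(-15, -70)*u = -15*(-15) = 225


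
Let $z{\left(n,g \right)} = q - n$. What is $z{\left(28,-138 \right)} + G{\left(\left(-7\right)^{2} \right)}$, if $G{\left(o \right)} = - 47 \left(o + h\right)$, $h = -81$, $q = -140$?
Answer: $1336$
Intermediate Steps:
$z{\left(n,g \right)} = -140 - n$
$G{\left(o \right)} = 3807 - 47 o$ ($G{\left(o \right)} = - 47 \left(o - 81\right) = - 47 \left(-81 + o\right) = 3807 - 47 o$)
$z{\left(28,-138 \right)} + G{\left(\left(-7\right)^{2} \right)} = \left(-140 - 28\right) + \left(3807 - 47 \left(-7\right)^{2}\right) = \left(-140 - 28\right) + \left(3807 - 2303\right) = -168 + \left(3807 - 2303\right) = -168 + 1504 = 1336$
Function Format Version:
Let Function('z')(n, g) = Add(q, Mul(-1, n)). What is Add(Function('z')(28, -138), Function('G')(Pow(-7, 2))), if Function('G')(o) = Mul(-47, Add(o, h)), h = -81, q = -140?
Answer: 1336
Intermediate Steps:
Function('z')(n, g) = Add(-140, Mul(-1, n))
Function('G')(o) = Add(3807, Mul(-47, o)) (Function('G')(o) = Mul(-47, Add(o, -81)) = Mul(-47, Add(-81, o)) = Add(3807, Mul(-47, o)))
Add(Function('z')(28, -138), Function('G')(Pow(-7, 2))) = Add(Add(-140, Mul(-1, 28)), Add(3807, Mul(-47, Pow(-7, 2)))) = Add(Add(-140, -28), Add(3807, Mul(-47, 49))) = Add(-168, Add(3807, -2303)) = Add(-168, 1504) = 1336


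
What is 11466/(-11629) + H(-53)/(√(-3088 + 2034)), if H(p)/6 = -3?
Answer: -11466/11629 + 9*I*√1054/527 ≈ -0.98598 + 0.55444*I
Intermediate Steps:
H(p) = -18 (H(p) = 6*(-3) = -18)
11466/(-11629) + H(-53)/(√(-3088 + 2034)) = 11466/(-11629) - 18/√(-3088 + 2034) = 11466*(-1/11629) - 18*(-I*√1054/1054) = -11466/11629 - 18*(-I*√1054/1054) = -11466/11629 - (-9)*I*√1054/527 = -11466/11629 + 9*I*√1054/527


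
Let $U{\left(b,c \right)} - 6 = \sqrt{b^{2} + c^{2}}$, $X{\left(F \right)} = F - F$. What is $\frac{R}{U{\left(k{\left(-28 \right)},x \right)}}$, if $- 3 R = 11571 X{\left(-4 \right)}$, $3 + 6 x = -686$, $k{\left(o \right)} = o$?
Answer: $0$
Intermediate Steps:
$x = - \frac{689}{6}$ ($x = - \frac{1}{2} + \frac{1}{6} \left(-686\right) = - \frac{1}{2} - \frac{343}{3} = - \frac{689}{6} \approx -114.83$)
$X{\left(F \right)} = 0$
$U{\left(b,c \right)} = 6 + \sqrt{b^{2} + c^{2}}$
$R = 0$ ($R = - \frac{11571 \cdot 0}{3} = \left(- \frac{1}{3}\right) 0 = 0$)
$\frac{R}{U{\left(k{\left(-28 \right)},x \right)}} = \frac{0}{6 + \sqrt{\left(-28\right)^{2} + \left(- \frac{689}{6}\right)^{2}}} = \frac{0}{6 + \sqrt{784 + \frac{474721}{36}}} = \frac{0}{6 + \sqrt{\frac{502945}{36}}} = \frac{0}{6 + \frac{\sqrt{502945}}{6}} = 0$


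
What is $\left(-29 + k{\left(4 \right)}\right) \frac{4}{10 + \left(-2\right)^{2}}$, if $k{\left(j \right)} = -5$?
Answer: $- \frac{68}{7} \approx -9.7143$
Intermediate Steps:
$\left(-29 + k{\left(4 \right)}\right) \frac{4}{10 + \left(-2\right)^{2}} = \left(-29 - 5\right) \frac{4}{10 + \left(-2\right)^{2}} = - 34 \frac{4}{10 + 4} = - 34 \cdot \frac{4}{14} = - 34 \cdot 4 \cdot \frac{1}{14} = \left(-34\right) \frac{2}{7} = - \frac{68}{7}$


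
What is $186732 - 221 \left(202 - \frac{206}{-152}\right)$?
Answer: $\frac{10776077}{76} \approx 1.4179 \cdot 10^{5}$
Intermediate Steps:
$186732 - 221 \left(202 - \frac{206}{-152}\right) = 186732 - 221 \left(202 - - \frac{103}{76}\right) = 186732 - 221 \left(202 + \frac{103}{76}\right) = 186732 - 221 \cdot \frac{15455}{76} = 186732 - \frac{3415555}{76} = \frac{10776077}{76}$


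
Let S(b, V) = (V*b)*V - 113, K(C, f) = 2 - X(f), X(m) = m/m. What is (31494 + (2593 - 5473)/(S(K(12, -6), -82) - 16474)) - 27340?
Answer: 40973782/9863 ≈ 4154.3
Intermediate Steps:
X(m) = 1
K(C, f) = 1 (K(C, f) = 2 - 1*1 = 2 - 1 = 1)
S(b, V) = -113 + b*V**2 (S(b, V) = b*V**2 - 113 = -113 + b*V**2)
(31494 + (2593 - 5473)/(S(K(12, -6), -82) - 16474)) - 27340 = (31494 + (2593 - 5473)/((-113 + 1*(-82)**2) - 16474)) - 27340 = (31494 - 2880/((-113 + 1*6724) - 16474)) - 27340 = (31494 - 2880/((-113 + 6724) - 16474)) - 27340 = (31494 - 2880/(6611 - 16474)) - 27340 = (31494 - 2880/(-9863)) - 27340 = (31494 - 2880*(-1/9863)) - 27340 = (31494 + 2880/9863) - 27340 = 310628202/9863 - 27340 = 40973782/9863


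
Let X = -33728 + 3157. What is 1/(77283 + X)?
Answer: 1/46712 ≈ 2.1408e-5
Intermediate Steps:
X = -30571
1/(77283 + X) = 1/(77283 - 30571) = 1/46712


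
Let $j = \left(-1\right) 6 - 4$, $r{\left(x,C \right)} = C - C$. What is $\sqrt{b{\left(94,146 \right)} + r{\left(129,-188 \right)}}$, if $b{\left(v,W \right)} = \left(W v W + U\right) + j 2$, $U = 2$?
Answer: $\sqrt{2003686} \approx 1415.5$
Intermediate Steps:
$r{\left(x,C \right)} = 0$
$j = -10$ ($j = -6 - 4 = -10$)
$b{\left(v,W \right)} = -18 + v W^{2}$ ($b{\left(v,W \right)} = \left(W v W + 2\right) - 20 = \left(v W^{2} + 2\right) - 20 = \left(2 + v W^{2}\right) - 20 = -18 + v W^{2}$)
$\sqrt{b{\left(94,146 \right)} + r{\left(129,-188 \right)}} = \sqrt{\left(-18 + 94 \cdot 146^{2}\right) + 0} = \sqrt{\left(-18 + 94 \cdot 21316\right) + 0} = \sqrt{\left(-18 + 2003704\right) + 0} = \sqrt{2003686 + 0} = \sqrt{2003686}$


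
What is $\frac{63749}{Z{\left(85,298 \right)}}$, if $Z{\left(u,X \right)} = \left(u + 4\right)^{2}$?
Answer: $\frac{63749}{7921} \approx 8.0481$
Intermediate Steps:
$Z{\left(u,X \right)} = \left(4 + u\right)^{2}$
$\frac{63749}{Z{\left(85,298 \right)}} = \frac{63749}{\left(4 + 85\right)^{2}} = \frac{63749}{89^{2}} = \frac{63749}{7921}$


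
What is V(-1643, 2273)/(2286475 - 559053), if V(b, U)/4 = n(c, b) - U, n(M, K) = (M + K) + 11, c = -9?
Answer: -7828/863711 ≈ -0.0090632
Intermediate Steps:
n(M, K) = 11 + K + M (n(M, K) = (K + M) + 11 = 11 + K + M)
V(b, U) = 8 - 4*U + 4*b (V(b, U) = 4*((11 + b - 9) - U) = 4*((2 + b) - U) = 4*(2 + b - U) = 8 - 4*U + 4*b)
V(-1643, 2273)/(2286475 - 559053) = (8 - 4*2273 + 4*(-1643))/(2286475 - 559053) = (8 - 9092 - 6572)/1727422 = -15656*1/1727422 = -7828/863711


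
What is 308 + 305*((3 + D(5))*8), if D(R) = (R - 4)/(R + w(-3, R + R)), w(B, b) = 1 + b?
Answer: 15561/2 ≈ 7780.5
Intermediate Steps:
D(R) = (-4 + R)/(1 + 3*R) (D(R) = (R - 4)/(R + (1 + (R + R))) = (-4 + R)/(R + (1 + 2*R)) = (-4 + R)/(1 + 3*R))
308 + 305*((3 + D(5))*8) = 308 + 305*((3 + (-4 + 5)/(1 + 3*5))*8) = 308 + 305*((3 + 1/(1 + 15))*8) = 308 + 305*((3 + 1/16)*8) = 308 + 305*((49/16)*8) = 308 + 305*(49/2) = 308 + 14945/2 = 15561/2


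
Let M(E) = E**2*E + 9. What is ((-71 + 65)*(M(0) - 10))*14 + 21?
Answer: 105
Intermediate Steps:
M(E) = 9 + E**3 (M(E) = E**3 + 9 = 9 + E**3)
((-71 + 65)*(M(0) - 10))*14 + 21 = ((-71 + 65)*((9 + 0**3) - 10))*14 + 21 = -6*((9 + 0) - 10)*14 + 21 = -6*(9 - 10)*14 + 21 = -6*(-1)*14 + 21 = 6*14 + 21 = 84 + 21 = 105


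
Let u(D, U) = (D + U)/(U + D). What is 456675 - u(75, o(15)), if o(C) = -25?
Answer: 456674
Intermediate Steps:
u(D, U) = 1 (u(D, U) = (D + U)/(D + U) = 1)
456675 - u(75, o(15)) = 456675 - 1*1 = 456675 - 1 = 456674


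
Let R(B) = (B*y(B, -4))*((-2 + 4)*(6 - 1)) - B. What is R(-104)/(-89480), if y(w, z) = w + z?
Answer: -14053/11185 ≈ -1.2564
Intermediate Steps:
R(B) = -B + 10*B*(-4 + B) (R(B) = (B*(B - 4))*((-2 + 4)*(6 - 1)) - B = (B*(-4 + B))*(2*5) - B = (B*(-4 + B))*10 - B = 10*B*(-4 + B) - B = -B + 10*B*(-4 + B))
R(-104)/(-89480) = -104*(-41 + 10*(-104))/(-89480) = -104*(-41 - 1040)*(-1/89480) = -104*(-1081)*(-1/89480) = 112424*(-1/89480) = -14053/11185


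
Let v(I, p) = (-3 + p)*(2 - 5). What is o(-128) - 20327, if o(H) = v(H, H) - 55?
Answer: -19989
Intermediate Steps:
v(I, p) = 9 - 3*p (v(I, p) = (-3 + p)*(-3) = 9 - 3*p)
o(H) = -46 - 3*H (o(H) = (9 - 3*H) - 55 = -46 - 3*H)
o(-128) - 20327 = (-46 - 3*(-128)) - 20327 = (-46 + 384) - 20327 = 338 - 20327 = -19989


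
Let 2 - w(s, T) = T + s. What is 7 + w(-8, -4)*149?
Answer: 2093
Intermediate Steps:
w(s, T) = 2 - T - s (w(s, T) = 2 - (T + s) = 2 + (-T - s) = 2 - T - s)
7 + w(-8, -4)*149 = 7 + (2 - 1*(-4) - 1*(-8))*149 = 7 + (2 + 4 + 8)*149 = 7 + 14*149 = 7 + 2086 = 2093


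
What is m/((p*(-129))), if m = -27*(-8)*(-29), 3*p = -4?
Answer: -1566/43 ≈ -36.419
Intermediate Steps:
p = -4/3 (p = (⅓)*(-4) = -4/3 ≈ -1.3333)
m = -6264 (m = 216*(-29) = -6264)
m/((p*(-129))) = -6264/((-4/3*(-129))) = -6264/172 = -6264*1/172 = -1566/43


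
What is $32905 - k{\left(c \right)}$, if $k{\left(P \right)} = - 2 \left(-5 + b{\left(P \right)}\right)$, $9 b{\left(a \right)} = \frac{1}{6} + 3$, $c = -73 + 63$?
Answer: $\frac{888184}{27} \approx 32896.0$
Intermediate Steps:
$c = -10$
$b{\left(a \right)} = \frac{19}{54}$ ($b{\left(a \right)} = \frac{\frac{1}{6} + 3}{9} = \frac{1}{9} \cdot \frac{19}{6} = \frac{19}{54}$)
$k{\left(P \right)} = \frac{251}{27}$ ($k{\left(P \right)} = - 2 \left(-5 + \frac{19}{54}\right) = \left(-2\right) \left(- \frac{251}{54}\right) = \frac{251}{27}$)
$32905 - k{\left(c \right)} = 32905 - \frac{251}{27} = \frac{888184}{27}$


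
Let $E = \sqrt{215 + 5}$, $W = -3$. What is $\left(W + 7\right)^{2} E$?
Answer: $32 \sqrt{55} \approx 237.32$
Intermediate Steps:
$E = 2 \sqrt{55}$ ($E = \sqrt{220} = 2 \sqrt{55} \approx 14.832$)
$\left(W + 7\right)^{2} E = \left(-3 + 7\right)^{2} \cdot 2 \sqrt{55} = 4^{2} \cdot 2 \sqrt{55} = 16 \cdot 2 \sqrt{55} = 32 \sqrt{55}$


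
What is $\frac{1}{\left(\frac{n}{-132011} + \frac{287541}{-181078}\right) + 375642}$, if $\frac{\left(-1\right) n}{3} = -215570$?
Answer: $\frac{23904287858}{8979299436026505} \approx 2.6622 \cdot 10^{-6}$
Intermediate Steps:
$n = 646710$ ($n = \left(-3\right) \left(-215570\right) = 646710$)
$\frac{1}{\left(\frac{n}{-132011} + \frac{287541}{-181078}\right) + 375642} = \frac{1}{\left(\frac{646710}{-132011} + \frac{287541}{-181078}\right) + 375642} = \frac{1}{\left(646710 \left(- \frac{1}{132011}\right) + 287541 \left(- \frac{1}{181078}\right)\right) + 375642} = \frac{1}{\left(- \frac{646710}{132011} - \frac{287541}{181078}\right) + 375642} = \frac{1}{- \frac{155063528331}{23904287858} + 375642} = \frac{1}{\frac{8979299436026505}{23904287858}} = \frac{23904287858}{8979299436026505}$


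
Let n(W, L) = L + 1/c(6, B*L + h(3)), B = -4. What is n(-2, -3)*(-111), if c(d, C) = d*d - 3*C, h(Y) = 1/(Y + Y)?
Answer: 555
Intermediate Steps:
h(Y) = 1/(2*Y)
c(d, C) = d**2 - 3*C
n(W, L) = L + 1/(71/2 + 12*L) (n(W, L) = L + 1/(6**2 - 3*(-4*L + (1/2)/3)) = L + 1/(36 - 3*(-4*L + (1/2)*(1/3))) = L + 1/(36 - 3*(-4*L + 1/6)) = L + 1/(36 - 3*(1/6 - 4*L)) = L + 1/(36 + (-1/2 + 12*L)) = L + 1/(71/2 + 12*L))
n(-2, -3)*(-111) = ((2 - 3*(71 + 24*(-3)))/(71 + 24*(-3)))*(-111) = ((2 - 3*(71 - 72))/(71 - 72))*(-111) = ((2 - 3*(-1))/(-1))*(-111) = -(2 + 3)*(-111) = -1*5*(-111) = -5*(-111) = 555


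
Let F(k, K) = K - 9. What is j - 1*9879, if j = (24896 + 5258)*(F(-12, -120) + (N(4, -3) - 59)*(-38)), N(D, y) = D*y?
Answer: 77455747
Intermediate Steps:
F(k, K) = -9 + K
j = 77465626 (j = (24896 + 5258)*((-9 - 120) + (4*(-3) - 59)*(-38)) = 30154*(-129 + (-12 - 59)*(-38)) = 30154*(-129 - 71*(-38)) = 30154*(-129 + 2698) = 30154*2569 = 77465626)
j - 1*9879 = 77465626 - 1*9879 = 77465626 - 9879 = 77455747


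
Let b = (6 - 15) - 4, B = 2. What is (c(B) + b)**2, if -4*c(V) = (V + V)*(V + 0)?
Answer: 225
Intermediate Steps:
b = -13 (b = -9 - 4 = -13)
c(V) = -V**2/2 (c(V) = -(V + V)*(V + 0)/4 = -2*V*V/4 = -V**2/2)
(c(B) + b)**2 = (-1/2*2**2 - 13)**2 = (-1/2*4 - 13)**2 = (-2 - 13)**2 = (-15)**2 = 225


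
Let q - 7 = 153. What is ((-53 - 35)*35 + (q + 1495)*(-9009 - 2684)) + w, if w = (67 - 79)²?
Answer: -19354851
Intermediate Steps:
q = 160 (q = 7 + 153 = 160)
w = 144 (w = (-12)² = 144)
((-53 - 35)*35 + (q + 1495)*(-9009 - 2684)) + w = ((-53 - 35)*35 + (160 + 1495)*(-9009 - 2684)) + 144 = (-88*35 + 1655*(-11693)) + 144 = (-3080 - 19351915) + 144 = -19354995 + 144 = -19354851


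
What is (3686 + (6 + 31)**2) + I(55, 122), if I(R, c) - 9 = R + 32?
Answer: 5151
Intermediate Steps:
I(R, c) = 41 + R (I(R, c) = 9 + (R + 32) = 9 + (32 + R) = 41 + R)
(3686 + (6 + 31)**2) + I(55, 122) = (3686 + (6 + 31)**2) + (41 + 55) = (3686 + 37**2) + 96 = (3686 + 1369) + 96 = 5055 + 96 = 5151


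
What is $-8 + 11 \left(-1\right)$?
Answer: $-19$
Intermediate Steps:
$-8 + 11 \left(-1\right) = -8 - 11 = -19$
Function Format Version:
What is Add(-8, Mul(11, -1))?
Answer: -19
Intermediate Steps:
Add(-8, Mul(11, -1)) = Add(-8, -11) = -19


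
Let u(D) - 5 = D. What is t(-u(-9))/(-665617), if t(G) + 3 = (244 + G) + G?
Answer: -249/665617 ≈ -0.00037409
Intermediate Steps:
u(D) = 5 + D
t(G) = 241 + 2*G (t(G) = -3 + ((244 + G) + G) = -3 + (244 + 2*G) = 241 + 2*G)
t(-u(-9))/(-665617) = (241 + 2*(-(5 - 9)))/(-665617) = (241 + 2*(-1*(-4)))*(-1/665617) = (241 + 2*4)*(-1/665617) = (241 + 8)*(-1/665617) = 249*(-1/665617) = -249/665617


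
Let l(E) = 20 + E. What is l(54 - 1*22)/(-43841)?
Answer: -52/43841 ≈ -0.0011861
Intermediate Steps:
l(54 - 1*22)/(-43841) = (20 + (54 - 1*22))/(-43841) = (20 + (54 - 22))*(-1/43841) = (20 + 32)*(-1/43841) = 52*(-1/43841) = -52/43841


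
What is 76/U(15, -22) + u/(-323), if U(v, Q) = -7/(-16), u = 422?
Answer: 389814/2261 ≈ 172.41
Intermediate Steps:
U(v, Q) = 7/16 (U(v, Q) = -7*(-1/16) = 7/16)
76/U(15, -22) + u/(-323) = 76/(7/16) + 422/(-323) = 76*(16/7) + 422*(-1/323) = 1216/7 - 422/323 = 389814/2261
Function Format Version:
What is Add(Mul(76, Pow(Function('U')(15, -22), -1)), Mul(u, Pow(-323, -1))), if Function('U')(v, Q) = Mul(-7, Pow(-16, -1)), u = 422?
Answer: Rational(389814, 2261) ≈ 172.41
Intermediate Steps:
Function('U')(v, Q) = Rational(7, 16) (Function('U')(v, Q) = Mul(-7, Rational(-1, 16)) = Rational(7, 16))
Add(Mul(76, Pow(Function('U')(15, -22), -1)), Mul(u, Pow(-323, -1))) = Add(Mul(76, Pow(Rational(7, 16), -1)), Mul(422, Pow(-323, -1))) = Add(Mul(76, Rational(16, 7)), Mul(422, Rational(-1, 323))) = Add(Rational(1216, 7), Rational(-422, 323)) = Rational(389814, 2261)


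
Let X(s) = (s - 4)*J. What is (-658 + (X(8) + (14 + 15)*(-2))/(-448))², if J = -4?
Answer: 21713496025/50176 ≈ 4.3275e+5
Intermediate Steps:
X(s) = 16 - 4*s (X(s) = (s - 4)*(-4) = (-4 + s)*(-4) = 16 - 4*s)
(-658 + (X(8) + (14 + 15)*(-2))/(-448))² = (-658 + ((16 - 4*8) + (14 + 15)*(-2))/(-448))² = (-658 + ((16 - 32) + 29*(-2))*(-1/448))² = (-658 + (-16 - 58)*(-1/448))² = (-658 - 74*(-1/448))² = (-658 + 37/224)² = (-147355/224)² = 21713496025/50176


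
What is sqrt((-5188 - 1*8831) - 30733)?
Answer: 4*I*sqrt(2797) ≈ 211.55*I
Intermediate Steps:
sqrt((-5188 - 1*8831) - 30733) = sqrt((-5188 - 8831) - 30733) = sqrt(-14019 - 30733) = sqrt(-44752) = 4*I*sqrt(2797)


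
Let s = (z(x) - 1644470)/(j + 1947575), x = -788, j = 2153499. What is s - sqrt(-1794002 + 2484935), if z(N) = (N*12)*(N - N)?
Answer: -822235/2050537 - sqrt(690933) ≈ -831.63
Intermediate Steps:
z(N) = 0 (z(N) = (12*N)*0 = 0)
s = -822235/2050537 (s = (0 - 1644470)/(2153499 + 1947575) = -1644470/4101074 = -1644470*1/4101074 = -822235/2050537 ≈ -0.40099)
s - sqrt(-1794002 + 2484935) = -822235/2050537 - sqrt(-1794002 + 2484935) = -822235/2050537 - sqrt(690933)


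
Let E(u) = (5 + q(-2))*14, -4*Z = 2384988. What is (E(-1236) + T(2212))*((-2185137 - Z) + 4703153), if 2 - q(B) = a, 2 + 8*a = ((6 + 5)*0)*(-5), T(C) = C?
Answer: 14409694901/2 ≈ 7.2048e+9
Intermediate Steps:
Z = -596247 (Z = -1/4*2384988 = -596247)
a = -1/4 (a = -1/4 + (((6 + 5)*0)*(-5))/8 = -1/4 + ((11*0)*(-5))/8 = -1/4 + (0*(-5))/8 = -1/4 + (1/8)*0 = -1/4 + 0 = -1/4 ≈ -0.25000)
q(B) = 9/4 (q(B) = 2 - 1*(-1/4) = 2 + 1/4 = 9/4)
E(u) = 203/2 (E(u) = (5 + 9/4)*14 = (29/4)*14 = 203/2)
(E(-1236) + T(2212))*((-2185137 - Z) + 4703153) = (203/2 + 2212)*((-2185137 - 1*(-596247)) + 4703153) = 4627*((-2185137 + 596247) + 4703153)/2 = 4627*(-1588890 + 4703153)/2 = (4627/2)*3114263 = 14409694901/2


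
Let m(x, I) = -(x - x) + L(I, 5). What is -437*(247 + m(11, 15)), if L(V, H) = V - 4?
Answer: -112746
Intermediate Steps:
L(V, H) = -4 + V
m(x, I) = -4 + I (m(x, I) = -(x - x) + (-4 + I) = -1*0 + (-4 + I) = 0 + (-4 + I) = -4 + I)
-437*(247 + m(11, 15)) = -437*(247 + (-4 + 15)) = -437*(247 + 11) = -437*258 = -112746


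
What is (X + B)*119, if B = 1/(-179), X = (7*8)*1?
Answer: 1192737/179 ≈ 6663.3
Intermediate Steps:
X = 56 (X = 56*1 = 56)
B = -1/179 ≈ -0.0055866
(X + B)*119 = (56 - 1/179)*119 = (10023/179)*119 = 1192737/179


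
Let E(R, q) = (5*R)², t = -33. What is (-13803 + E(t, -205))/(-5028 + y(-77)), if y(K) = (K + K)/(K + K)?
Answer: -13422/5027 ≈ -2.6700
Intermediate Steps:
E(R, q) = 25*R²
y(K) = 1 (y(K) = (2*K)/((2*K)) = (2*K)*(1/(2*K)) = 1)
(-13803 + E(t, -205))/(-5028 + y(-77)) = (-13803 + 25*(-33)²)/(-5028 + 1) = (-13803 + 25*1089)/(-5027) = (-13803 + 27225)*(-1/5027) = 13422*(-1/5027) = -13422/5027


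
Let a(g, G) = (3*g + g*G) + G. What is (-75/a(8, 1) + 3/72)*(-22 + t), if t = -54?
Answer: 11191/66 ≈ 169.56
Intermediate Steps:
a(g, G) = G + 3*g + G*g (a(g, G) = (3*g + G*g) + G = G + 3*g + G*g)
(-75/a(8, 1) + 3/72)*(-22 + t) = (-75/(1 + 3*8 + 1*8) + 3/72)*(-22 - 54) = (-75/(1 + 24 + 8) + 3*(1/72))*(-76) = (-75/33 + 1/24)*(-76) = (-75*1/33 + 1/24)*(-76) = (-25/11 + 1/24)*(-76) = -589/264*(-76) = 11191/66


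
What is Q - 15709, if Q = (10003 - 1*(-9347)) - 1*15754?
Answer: -12113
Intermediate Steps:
Q = 3596 (Q = (10003 + 9347) - 15754 = 19350 - 15754 = 3596)
Q - 15709 = 3596 - 15709 = -12113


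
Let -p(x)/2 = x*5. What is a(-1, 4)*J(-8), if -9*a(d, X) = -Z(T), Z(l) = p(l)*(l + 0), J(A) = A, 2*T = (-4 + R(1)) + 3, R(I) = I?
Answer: 0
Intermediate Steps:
p(x) = -10*x (p(x) = -2*x*5 = -10*x)
T = 0 (T = ((-4 + 1) + 3)/2 = (-3 + 3)/2 = (1/2)*0 = 0)
Z(l) = -10*l**2 (Z(l) = (-10*l)*(l + 0) = (-10*l)*l = -10*l**2)
a(d, X) = 0 (a(d, X) = -(-1)*(-10*0**2)/9 = -(-1)*(-10*0)/9 = -(-1)*0/9 = -1/9*0 = 0)
a(-1, 4)*J(-8) = 0*(-8) = 0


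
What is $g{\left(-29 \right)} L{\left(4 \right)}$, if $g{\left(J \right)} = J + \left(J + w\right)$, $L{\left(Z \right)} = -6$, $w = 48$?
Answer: $60$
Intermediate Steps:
$g{\left(J \right)} = 48 + 2 J$ ($g{\left(J \right)} = J + \left(J + 48\right) = J + \left(48 + J\right) = 48 + 2 J$)
$g{\left(-29 \right)} L{\left(4 \right)} = \left(48 + 2 \left(-29\right)\right) \left(-6\right) = \left(48 - 58\right) \left(-6\right) = \left(-10\right) \left(-6\right) = 60$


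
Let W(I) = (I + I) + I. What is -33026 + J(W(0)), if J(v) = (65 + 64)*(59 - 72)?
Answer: -34703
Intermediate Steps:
W(I) = 3*I (W(I) = 2*I + I = 3*I)
J(v) = -1677 (J(v) = 129*(-13) = -1677)
-33026 + J(W(0)) = -33026 - 1677 = -34703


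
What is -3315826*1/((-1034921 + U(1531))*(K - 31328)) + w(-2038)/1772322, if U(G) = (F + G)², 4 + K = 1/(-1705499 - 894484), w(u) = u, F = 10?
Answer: -51787208216521709921/48357993289738010012760 ≈ -0.0010709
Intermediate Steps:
K = -10399933/2599983 (K = -4 + 1/(-1705499 - 894484) = -4 + 1/(-2599983) = -4 - 1/2599983 = -10399933/2599983 ≈ -4.0000)
U(G) = (10 + G)²
-3315826*1/((-1034921 + U(1531))*(K - 31328)) + w(-2038)/1772322 = -3315826*1/((-1034921 + (10 + 1531)²)*(-10399933/2599983 - 31328)) - 2038/1772322 = -3315826*(-2599983/(81462667357*(-1034921 + 1541²))) - 2038*1/1772322 = -3315826*(-2599983/(81462667357*(-1034921 + 2374681))) - 1019/886161 = -3315826/(1339760*(-81462667357/2599983)) - 1019/886161 = -3315826/(-109140423218214320/2599983) - 1019/886161 = -3315826*(-2599983/109140423218214320) - 1019/886161 = 4310545615479/54570211609107160 - 1019/886161 = -51787208216521709921/48357993289738010012760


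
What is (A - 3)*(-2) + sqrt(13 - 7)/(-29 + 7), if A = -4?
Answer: 14 - sqrt(6)/22 ≈ 13.889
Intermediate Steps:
(A - 3)*(-2) + sqrt(13 - 7)/(-29 + 7) = (-4 - 3)*(-2) + sqrt(13 - 7)/(-29 + 7) = -7*(-2) + sqrt(6)/(-22) = 14 + sqrt(6)*(-1/22) = 14 - sqrt(6)/22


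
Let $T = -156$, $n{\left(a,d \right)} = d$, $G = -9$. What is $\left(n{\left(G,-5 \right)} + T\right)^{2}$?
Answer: $25921$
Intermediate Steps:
$\left(n{\left(G,-5 \right)} + T\right)^{2} = \left(-5 - 156\right)^{2} = \left(-161\right)^{2} = 25921$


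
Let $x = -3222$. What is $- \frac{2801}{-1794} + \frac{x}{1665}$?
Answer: $- \frac{124067}{331890} \approx -0.37382$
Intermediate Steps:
$- \frac{2801}{-1794} + \frac{x}{1665} = - \frac{2801}{-1794} - \frac{3222}{1665} = \left(-2801\right) \left(- \frac{1}{1794}\right) - \frac{358}{185} = \frac{2801}{1794} - \frac{358}{185} = - \frac{124067}{331890}$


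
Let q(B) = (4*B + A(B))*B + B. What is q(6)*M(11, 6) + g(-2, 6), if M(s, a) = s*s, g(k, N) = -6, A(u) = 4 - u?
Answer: 16692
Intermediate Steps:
M(s, a) = s**2
q(B) = B + B*(4 + 3*B) (q(B) = (4*B + (4 - B))*B + B = (4 + 3*B)*B + B = B*(4 + 3*B) + B = B + B*(4 + 3*B))
q(6)*M(11, 6) + g(-2, 6) = (6*(5 + 3*6))*11**2 - 6 = (6*(5 + 18))*121 - 6 = (6*23)*121 - 6 = 138*121 - 6 = 16698 - 6 = 16692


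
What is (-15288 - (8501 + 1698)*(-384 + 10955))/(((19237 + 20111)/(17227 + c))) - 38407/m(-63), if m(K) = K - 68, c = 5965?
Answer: -81899782150687/1288647 ≈ -6.3555e+7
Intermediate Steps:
m(K) = -68 + K
(-15288 - (8501 + 1698)*(-384 + 10955))/(((19237 + 20111)/(17227 + c))) - 38407/m(-63) = (-15288 - (8501 + 1698)*(-384 + 10955))/(((19237 + 20111)/(17227 + 5965))) - 38407/(-68 - 63) = (-15288 - 10199*10571)/((39348/23192)) - 38407/(-131) = (-15288 - 1*107813629)/((39348*(1/23192))) - 38407*(-1/131) = (-15288 - 107813629)/(9837/5798) + 38407/131 = -107828917*5798/9837 + 38407/131 = -625192060766/9837 + 38407/131 = -81899782150687/1288647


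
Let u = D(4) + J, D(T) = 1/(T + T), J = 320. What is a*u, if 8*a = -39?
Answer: -99879/64 ≈ -1560.6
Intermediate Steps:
D(T) = 1/(2*T)
a = -39/8 (a = (1/8)*(-39) = -39/8 ≈ -4.8750)
u = 2561/8 (u = (1/2)/4 + 320 = (1/2)*(1/4) + 320 = 1/8 + 320 = 2561/8 ≈ 320.13)
a*u = -39/8*2561/8 = -99879/64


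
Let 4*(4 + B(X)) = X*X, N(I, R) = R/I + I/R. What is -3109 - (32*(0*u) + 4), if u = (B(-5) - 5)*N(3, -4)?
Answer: -3113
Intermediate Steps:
N(I, R) = I/R + R/I
B(X) = -4 + X**2/4 (B(X) = -4 + (X*X)/4 = -4 + X**2/4)
u = 275/48 (u = ((-4 + (1/4)*(-5)**2) - 5)*(3/(-4) - 4/3) = ((-4 + (1/4)*25) - 5)*(3*(-1/4) - 4*1/3) = ((-4 + 25/4) - 5)*(-3/4 - 4/3) = (9/4 - 5)*(-25/12) = -11/4*(-25/12) = 275/48 ≈ 5.7292)
-3109 - (32*(0*u) + 4) = -3109 - (32*(0*(275/48)) + 4) = -3109 - (32*0 + 4) = -3109 - (0 + 4) = -3109 - 1*4 = -3109 - 4 = -3113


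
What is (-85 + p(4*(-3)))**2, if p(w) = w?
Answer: 9409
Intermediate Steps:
(-85 + p(4*(-3)))**2 = (-85 + 4*(-3))**2 = (-85 - 12)**2 = (-97)**2 = 9409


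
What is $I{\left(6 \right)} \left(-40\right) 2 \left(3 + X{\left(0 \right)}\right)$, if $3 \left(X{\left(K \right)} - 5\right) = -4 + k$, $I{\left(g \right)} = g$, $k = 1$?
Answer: $-3360$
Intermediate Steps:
$X{\left(K \right)} = 4$ ($X{\left(K \right)} = 5 + \frac{-4 + 1}{3} = 5 + \frac{1}{3} \left(-3\right) = 5 - 1 = 4$)
$I{\left(6 \right)} \left(-40\right) 2 \left(3 + X{\left(0 \right)}\right) = 6 \left(-40\right) 2 \left(3 + 4\right) = - 240 \cdot 2 \cdot 7 = \left(-240\right) 14 = -3360$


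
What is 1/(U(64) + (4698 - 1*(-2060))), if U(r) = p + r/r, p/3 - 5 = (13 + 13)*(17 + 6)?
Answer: 1/8568 ≈ 0.00011671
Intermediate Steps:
p = 1809 (p = 15 + 3*((13 + 13)*(17 + 6)) = 15 + 3*(26*23) = 15 + 3*598 = 15 + 1794 = 1809)
U(r) = 1810 (U(r) = 1809 + r/r = 1809 + 1 = 1810)
1/(U(64) + (4698 - 1*(-2060))) = 1/(1810 + (4698 - 1*(-2060))) = 1/(1810 + (4698 + 2060)) = 1/(1810 + 6758) = 1/8568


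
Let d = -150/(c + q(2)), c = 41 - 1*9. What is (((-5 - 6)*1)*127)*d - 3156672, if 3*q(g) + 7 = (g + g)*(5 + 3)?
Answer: -34666242/11 ≈ -3.1515e+6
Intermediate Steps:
q(g) = -7/3 + 16*g/3 (q(g) = -7/3 + ((g + g)*(5 + 3))/3 = -7/3 + ((2*g)*8)/3 = -7/3 + (16*g)/3 = -7/3 + 16*g/3)
c = 32 (c = 41 - 9 = 32)
d = -450/121 (d = -150/(32 + (-7/3 + (16/3)*2)) = -150/(32 + (-7/3 + 32/3)) = -150/(32 + 25/3) = -150/121/3 = -150*3/121 = -450/121 ≈ -3.7190)
(((-5 - 6)*1)*127)*d - 3156672 = (((-5 - 6)*1)*127)*(-450/121) - 3156672 = (-11*1*127)*(-450/121) - 3156672 = -11*127*(-450/121) - 3156672 = -1397*(-450/121) - 3156672 = 57150/11 - 3156672 = -34666242/11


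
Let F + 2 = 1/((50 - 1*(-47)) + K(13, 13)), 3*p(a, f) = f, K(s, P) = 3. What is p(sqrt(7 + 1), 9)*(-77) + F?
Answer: -23299/100 ≈ -232.99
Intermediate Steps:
p(a, f) = f/3
F = -199/100 (F = -2 + 1/((50 - 1*(-47)) + 3) = -2 + 1/((50 + 47) + 3) = -2 + 1/(97 + 3) = -2 + 1/100 = -199/100 ≈ -1.9900)
p(sqrt(7 + 1), 9)*(-77) + F = ((1/3)*9)*(-77) - 199/100 = 3*(-77) - 199/100 = -231 - 199/100 = -23299/100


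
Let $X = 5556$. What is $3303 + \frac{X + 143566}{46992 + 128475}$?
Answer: $\frac{579716623}{175467} \approx 3303.9$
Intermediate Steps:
$3303 + \frac{X + 143566}{46992 + 128475} = 3303 + \frac{5556 + 143566}{46992 + 128475} = 3303 + \frac{149122}{175467} = \frac{579716623}{175467}$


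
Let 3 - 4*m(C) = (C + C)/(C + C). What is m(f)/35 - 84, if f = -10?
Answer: -5879/70 ≈ -83.986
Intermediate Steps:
m(C) = ½ (m(C) = ¾ - (C + C)/(4*(C + C)) = ¾ - 2*C/(4*(2*C)) = ¾ - 2*C*1/(2*C)/4 = ¾ - ¼*1 = ¾ - ¼ = ½)
m(f)/35 - 84 = (½)/35 - 84 = (½)*(1/35) - 84 = 1/70 - 84 = -5879/70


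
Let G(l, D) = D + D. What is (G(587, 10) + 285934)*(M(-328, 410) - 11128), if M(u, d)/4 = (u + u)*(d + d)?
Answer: -618463598832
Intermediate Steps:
M(u, d) = 16*d*u (M(u, d) = 4*((u + u)*(d + d)) = 4*((2*u)*(2*d)) = 4*(4*d*u) = 16*d*u)
G(l, D) = 2*D
(G(587, 10) + 285934)*(M(-328, 410) - 11128) = (2*10 + 285934)*(16*410*(-328) - 11128) = (20 + 285934)*(-2151680 - 11128) = 285954*(-2162808) = -618463598832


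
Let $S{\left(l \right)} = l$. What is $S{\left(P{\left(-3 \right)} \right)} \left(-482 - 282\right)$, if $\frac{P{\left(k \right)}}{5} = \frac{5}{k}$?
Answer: $\frac{19100}{3} \approx 6366.7$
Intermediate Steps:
$P{\left(k \right)} = \frac{25}{k}$ ($P{\left(k \right)} = 5 \frac{5}{k} = \frac{25}{k}$)
$S{\left(P{\left(-3 \right)} \right)} \left(-482 - 282\right) = \frac{25}{-3} \left(-482 - 282\right) = 25 \left(- \frac{1}{3}\right) \left(-764\right) = \left(- \frac{25}{3}\right) \left(-764\right) = \frac{19100}{3}$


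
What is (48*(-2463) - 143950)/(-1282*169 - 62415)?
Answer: 262174/279073 ≈ 0.93945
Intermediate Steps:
(48*(-2463) - 143950)/(-1282*169 - 62415) = (-118224 - 143950)/(-216658 - 62415) = -262174/(-279073) = -262174*(-1/279073) = 262174/279073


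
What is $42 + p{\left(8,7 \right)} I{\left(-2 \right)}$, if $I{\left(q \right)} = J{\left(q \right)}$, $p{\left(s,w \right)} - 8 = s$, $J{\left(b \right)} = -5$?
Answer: $-38$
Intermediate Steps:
$p{\left(s,w \right)} = 8 + s$
$I{\left(q \right)} = -5$
$42 + p{\left(8,7 \right)} I{\left(-2 \right)} = 42 + \left(8 + 8\right) \left(-5\right) = 42 + 16 \left(-5\right) = 42 - 80 = -38$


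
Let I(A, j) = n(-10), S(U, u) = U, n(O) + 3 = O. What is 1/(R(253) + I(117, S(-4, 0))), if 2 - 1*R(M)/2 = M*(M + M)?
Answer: -1/256045 ≈ -3.9056e-6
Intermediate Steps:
n(O) = -3 + O
I(A, j) = -13 (I(A, j) = -3 - 10 = -13)
R(M) = 4 - 4*M² (R(M) = 4 - 2*M*(M + M) = 4 - 2*M*2*M = 4 - 4*M²)
1/(R(253) + I(117, S(-4, 0))) = 1/((4 - 4*253²) - 13) = 1/((4 - 4*64009) - 13) = 1/((4 - 256036) - 13) = 1/(-256032 - 13) = 1/(-256045) = -1/256045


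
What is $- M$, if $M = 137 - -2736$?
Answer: $-2873$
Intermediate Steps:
$M = 2873$ ($M = 137 + 2736 = 2873$)
$- M = \left(-1\right) 2873 = -2873$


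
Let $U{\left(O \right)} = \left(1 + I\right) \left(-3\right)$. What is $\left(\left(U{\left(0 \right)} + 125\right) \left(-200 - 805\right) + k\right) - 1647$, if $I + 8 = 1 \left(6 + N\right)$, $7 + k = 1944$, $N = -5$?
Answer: $-143425$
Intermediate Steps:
$k = 1937$ ($k = -7 + 1944 = 1937$)
$I = -7$ ($I = -8 + 1 \left(6 - 5\right) = -8 + 1 \cdot 1 = -8 + 1 = -7$)
$U{\left(O \right)} = 18$ ($U{\left(O \right)} = \left(1 - 7\right) \left(-3\right) = \left(-6\right) \left(-3\right) = 18$)
$\left(\left(U{\left(0 \right)} + 125\right) \left(-200 - 805\right) + k\right) - 1647 = \left(\left(18 + 125\right) \left(-200 - 805\right) + 1937\right) - 1647 = \left(143 \left(-1005\right) + 1937\right) - 1647 = \left(-143715 + 1937\right) - 1647 = -141778 - 1647 = -143425$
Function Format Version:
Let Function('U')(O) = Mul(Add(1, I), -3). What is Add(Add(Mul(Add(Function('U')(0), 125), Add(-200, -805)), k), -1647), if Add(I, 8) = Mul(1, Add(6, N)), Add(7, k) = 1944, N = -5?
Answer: -143425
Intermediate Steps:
k = 1937 (k = Add(-7, 1944) = 1937)
I = -7 (I = Add(-8, Mul(1, Add(6, -5))) = Add(-8, Mul(1, 1)) = Add(-8, 1) = -7)
Function('U')(O) = 18 (Function('U')(O) = Mul(Add(1, -7), -3) = Mul(-6, -3) = 18)
Add(Add(Mul(Add(Function('U')(0), 125), Add(-200, -805)), k), -1647) = Add(Add(Mul(Add(18, 125), Add(-200, -805)), 1937), -1647) = Add(Add(Mul(143, -1005), 1937), -1647) = Add(Add(-143715, 1937), -1647) = Add(-141778, -1647) = -143425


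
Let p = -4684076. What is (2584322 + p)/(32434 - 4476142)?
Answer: 349959/740618 ≈ 0.47252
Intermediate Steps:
(2584322 + p)/(32434 - 4476142) = (2584322 - 4684076)/(32434 - 4476142) = -2099754/(-4443708) = -2099754*(-1/4443708) = 349959/740618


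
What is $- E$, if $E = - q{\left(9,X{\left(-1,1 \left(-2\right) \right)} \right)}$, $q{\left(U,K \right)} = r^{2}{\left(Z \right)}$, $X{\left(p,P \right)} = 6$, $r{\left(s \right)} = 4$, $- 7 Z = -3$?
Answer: $16$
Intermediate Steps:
$Z = \frac{3}{7}$ ($Z = \left(- \frac{1}{7}\right) \left(-3\right) = \frac{3}{7} \approx 0.42857$)
$q{\left(U,K \right)} = 16$ ($q{\left(U,K \right)} = 4^{2} = 16$)
$E = -16$ ($E = \left(-1\right) 16 = -16$)
$- E = \left(-1\right) \left(-16\right) = 16$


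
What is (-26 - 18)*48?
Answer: -2112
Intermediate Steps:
(-26 - 18)*48 = -44*48 = -2112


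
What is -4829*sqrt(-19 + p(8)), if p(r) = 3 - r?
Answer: -9658*I*sqrt(6) ≈ -23657.0*I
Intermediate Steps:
-4829*sqrt(-19 + p(8)) = -4829*sqrt(-19 + (3 - 1*8)) = -4829*sqrt(-19 + (3 - 8)) = -4829*sqrt(-19 - 5) = -9658*I*sqrt(6)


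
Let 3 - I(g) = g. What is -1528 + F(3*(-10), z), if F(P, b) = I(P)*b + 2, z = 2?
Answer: -1460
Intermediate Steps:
I(g) = 3 - g
F(P, b) = 2 + b*(3 - P) (F(P, b) = (3 - P)*b + 2 = b*(3 - P) + 2 = 2 + b*(3 - P))
-1528 + F(3*(-10), z) = -1528 + (2 - 1*2*(-3 + 3*(-10))) = -1528 + (2 - 1*2*(-3 - 30)) = -1528 + (2 - 1*2*(-33)) = -1528 + (2 + 66) = -1528 + 68 = -1460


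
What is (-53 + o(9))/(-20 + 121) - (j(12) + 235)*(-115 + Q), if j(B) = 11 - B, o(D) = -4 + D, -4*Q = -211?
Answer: 2942337/202 ≈ 14566.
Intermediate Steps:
Q = 211/4 (Q = -1/4*(-211) = 211/4 ≈ 52.750)
(-53 + o(9))/(-20 + 121) - (j(12) + 235)*(-115 + Q) = (-53 + (-4 + 9))/(-20 + 121) - ((11 - 1*12) + 235)*(-115 + 211/4) = (-53 + 5)/101 - ((11 - 12) + 235)*(-249)/4 = -48*1/101 - (-1 + 235)*(-249)/4 = -48/101 - 234*(-249)/4 = -48/101 - 1*(-29133/2) = -48/101 + 29133/2 = 2942337/202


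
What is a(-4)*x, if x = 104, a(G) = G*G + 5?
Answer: 2184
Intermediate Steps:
a(G) = 5 + G² (a(G) = G² + 5 = 5 + G²)
a(-4)*x = (5 + (-4)²)*104 = (5 + 16)*104 = 21*104 = 2184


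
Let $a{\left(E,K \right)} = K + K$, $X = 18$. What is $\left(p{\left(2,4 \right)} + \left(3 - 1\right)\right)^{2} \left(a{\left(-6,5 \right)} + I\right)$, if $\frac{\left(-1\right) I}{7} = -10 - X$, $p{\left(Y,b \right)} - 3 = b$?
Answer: $16686$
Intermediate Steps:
$p{\left(Y,b \right)} = 3 + b$
$a{\left(E,K \right)} = 2 K$
$I = 196$ ($I = - 7 \left(-10 - 18\right) = \left(-7\right) \left(-28\right) = 196$)
$\left(p{\left(2,4 \right)} + \left(3 - 1\right)\right)^{2} \left(a{\left(-6,5 \right)} + I\right) = \left(\left(3 + 4\right) + \left(3 - 1\right)\right)^{2} \left(2 \cdot 5 + 196\right) = \left(7 + \left(3 - 1\right)\right)^{2} \left(10 + 196\right) = \left(7 + 2\right)^{2} \cdot 206 = 9^{2} \cdot 206 = 81 \cdot 206 = 16686$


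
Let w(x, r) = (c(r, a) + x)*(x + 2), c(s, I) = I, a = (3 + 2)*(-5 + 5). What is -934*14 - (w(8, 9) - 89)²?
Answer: -13157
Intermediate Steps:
a = 0 (a = 5*0 = 0)
w(x, r) = x*(2 + x) (w(x, r) = (0 + x)*(x + 2) = x*(2 + x))
-934*14 - (w(8, 9) - 89)² = -934*14 - (8*(2 + 8) - 89)² = -13076 - (8*10 - 89)² = -13076 - (80 - 89)² = -13076 - 1*(-9)² = -13076 - 1*81 = -13076 - 81 = -13157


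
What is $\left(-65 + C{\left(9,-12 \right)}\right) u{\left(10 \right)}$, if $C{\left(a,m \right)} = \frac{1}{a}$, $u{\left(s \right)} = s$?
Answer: $- \frac{5840}{9} \approx -648.89$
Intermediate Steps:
$\left(-65 + C{\left(9,-12 \right)}\right) u{\left(10 \right)} = \left(-65 + \frac{1}{9}\right) 10 = \left(- \frac{584}{9}\right) 10 = - \frac{5840}{9}$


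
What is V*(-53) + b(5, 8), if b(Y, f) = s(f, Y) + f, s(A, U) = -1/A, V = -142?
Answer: 60271/8 ≈ 7533.9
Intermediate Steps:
b(Y, f) = f - 1/f (b(Y, f) = -1/f + f = f - 1/f)
V*(-53) + b(5, 8) = -142*(-53) + (8 - 1/8) = 7526 + (8 - 1*1/8) = 7526 + (8 - 1/8) = 7526 + 63/8 = 60271/8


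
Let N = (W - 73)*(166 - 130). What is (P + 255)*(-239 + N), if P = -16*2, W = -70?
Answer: -1201301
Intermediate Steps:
P = -32
N = -5148 (N = (-70 - 73)*(166 - 130) = -143*36 = -5148)
(P + 255)*(-239 + N) = (-32 + 255)*(-239 - 5148) = 223*(-5387) = -1201301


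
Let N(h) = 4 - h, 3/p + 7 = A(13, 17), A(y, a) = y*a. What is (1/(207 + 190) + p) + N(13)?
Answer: -763217/84958 ≈ -8.9835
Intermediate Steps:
A(y, a) = a*y
p = 3/214 (p = 3/(-7 + 17*13) = 3/(-7 + 221) = 3/214 ≈ 0.014019)
(1/(207 + 190) + p) + N(13) = (1/(207 + 190) + 3/214) + (4 - 1*13) = (1/397 + 3/214) + (4 - 13) = (1/397 + 3/214) - 9 = 1405/84958 - 9 = -763217/84958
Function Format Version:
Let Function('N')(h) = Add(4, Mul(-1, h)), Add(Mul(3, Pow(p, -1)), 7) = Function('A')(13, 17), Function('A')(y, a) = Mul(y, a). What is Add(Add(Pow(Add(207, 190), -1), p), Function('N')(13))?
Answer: Rational(-763217, 84958) ≈ -8.9835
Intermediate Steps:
Function('A')(y, a) = Mul(a, y)
p = Rational(3, 214) (p = Mul(3, Pow(Add(-7, Mul(17, 13)), -1)) = Mul(3, Pow(Add(-7, 221), -1)) = Mul(3, Pow(214, -1)) = Mul(3, Rational(1, 214)) = Rational(3, 214) ≈ 0.014019)
Add(Add(Pow(Add(207, 190), -1), p), Function('N')(13)) = Add(Add(Pow(Add(207, 190), -1), Rational(3, 214)), Add(4, Mul(-1, 13))) = Add(Add(Pow(397, -1), Rational(3, 214)), Add(4, -13)) = Add(Add(Rational(1, 397), Rational(3, 214)), -9) = Add(Rational(1405, 84958), -9) = Rational(-763217, 84958)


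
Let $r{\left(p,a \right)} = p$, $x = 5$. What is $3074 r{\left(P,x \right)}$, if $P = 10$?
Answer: $30740$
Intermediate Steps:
$3074 r{\left(P,x \right)} = 3074 \cdot 10 = 30740$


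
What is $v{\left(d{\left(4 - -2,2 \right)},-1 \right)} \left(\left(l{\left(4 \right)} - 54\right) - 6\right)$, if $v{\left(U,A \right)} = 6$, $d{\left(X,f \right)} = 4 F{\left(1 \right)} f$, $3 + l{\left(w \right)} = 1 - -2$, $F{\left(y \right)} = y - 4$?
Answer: $-360$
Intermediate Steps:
$F{\left(y \right)} = -4 + y$
$l{\left(w \right)} = 0$ ($l{\left(w \right)} = -3 + \left(1 - -2\right) = -3 + \left(1 + 2\right) = -3 + 3 = 0$)
$d{\left(X,f \right)} = - 12 f$ ($d{\left(X,f \right)} = 4 \left(-4 + 1\right) f = 4 \left(-3\right) f = - 12 f$)
$v{\left(d{\left(4 - -2,2 \right)},-1 \right)} \left(\left(l{\left(4 \right)} - 54\right) - 6\right) = 6 \left(\left(0 - 54\right) - 6\right) = 6 \left(-54 - 6\right) = 6 \left(-60\right) = -360$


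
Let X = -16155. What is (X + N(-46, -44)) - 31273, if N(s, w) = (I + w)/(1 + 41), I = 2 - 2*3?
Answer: -332004/7 ≈ -47429.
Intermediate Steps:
I = -4 (I = 2 - 1*6 = 2 - 6 = -4)
N(s, w) = -2/21 + w/42 (N(s, w) = (-4 + w)/(1 + 41) = (-4 + w)/42 = (-4 + w)*(1/42) = -2/21 + w/42)
(X + N(-46, -44)) - 31273 = (-16155 + (-2/21 + (1/42)*(-44))) - 31273 = (-16155 + (-2/21 - 22/21)) - 31273 = (-16155 - 8/7) - 31273 = -113093/7 - 31273 = -332004/7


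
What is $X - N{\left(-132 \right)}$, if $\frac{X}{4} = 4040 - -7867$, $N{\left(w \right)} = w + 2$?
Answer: $47758$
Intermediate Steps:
$N{\left(w \right)} = 2 + w$
$X = 47628$ ($X = 4 \left(4040 - -7867\right) = 4 \left(4040 + 7867\right) = 4 \cdot 11907 = 47628$)
$X - N{\left(-132 \right)} = 47628 - \left(2 - 132\right) = 47628 - -130 = 47628 + 130 = 47758$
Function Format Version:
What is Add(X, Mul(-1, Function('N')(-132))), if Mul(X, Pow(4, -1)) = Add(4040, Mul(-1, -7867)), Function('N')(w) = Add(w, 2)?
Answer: 47758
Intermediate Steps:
Function('N')(w) = Add(2, w)
X = 47628 (X = Mul(4, Add(4040, Mul(-1, -7867))) = Mul(4, Add(4040, 7867)) = Mul(4, 11907) = 47628)
Add(X, Mul(-1, Function('N')(-132))) = Add(47628, Mul(-1, Add(2, -132))) = Add(47628, Mul(-1, -130)) = Add(47628, 130) = 47758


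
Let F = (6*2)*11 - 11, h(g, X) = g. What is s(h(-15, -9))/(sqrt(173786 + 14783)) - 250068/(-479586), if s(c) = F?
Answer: 41678/79931 + 121*sqrt(188569)/188569 ≈ 0.80007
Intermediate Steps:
F = 121 (F = 12*11 - 11 = 132 - 11 = 121)
s(c) = 121
s(h(-15, -9))/(sqrt(173786 + 14783)) - 250068/(-479586) = 121/(sqrt(173786 + 14783)) - 250068/(-479586) = 121/(sqrt(188569)) - 250068*(-1/479586) = 121*(sqrt(188569)/188569) + 41678/79931 = 121*sqrt(188569)/188569 + 41678/79931 = 41678/79931 + 121*sqrt(188569)/188569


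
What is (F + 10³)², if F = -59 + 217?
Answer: 1340964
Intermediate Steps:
F = 158
(F + 10³)² = (158 + 10³)² = (158 + 1000)² = 1158² = 1340964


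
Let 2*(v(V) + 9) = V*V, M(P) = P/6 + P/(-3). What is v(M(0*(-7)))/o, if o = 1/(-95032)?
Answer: 855288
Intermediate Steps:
M(P) = -P/6 (M(P) = P*(⅙) + P*(-⅓) = P/6 - P/3 = -P/6)
v(V) = -9 + V²/2 (v(V) = -9 + (V*V)/2 = -9 + V²/2)
o = -1/95032 ≈ -1.0523e-5
v(M(0*(-7)))/o = (-9 + (-0*(-7))²/2)/(-1/95032) = (-9 + (-⅙*0)²/2)*(-95032) = (-9 + (½)*0²)*(-95032) = (-9 + (½)*0)*(-95032) = (-9 + 0)*(-95032) = -9*(-95032) = 855288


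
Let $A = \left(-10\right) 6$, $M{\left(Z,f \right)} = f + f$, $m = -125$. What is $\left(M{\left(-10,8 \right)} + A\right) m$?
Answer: $5500$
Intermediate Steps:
$M{\left(Z,f \right)} = 2 f$
$A = -60$
$\left(M{\left(-10,8 \right)} + A\right) m = \left(2 \cdot 8 - 60\right) \left(-125\right) = \left(16 - 60\right) \left(-125\right) = \left(-44\right) \left(-125\right) = 5500$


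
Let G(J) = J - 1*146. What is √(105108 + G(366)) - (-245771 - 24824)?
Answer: 270595 + 4*√6583 ≈ 2.7092e+5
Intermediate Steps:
G(J) = -146 + J (G(J) = J - 146 = -146 + J)
√(105108 + G(366)) - (-245771 - 24824) = √(105108 + (-146 + 366)) - (-245771 - 24824) = √(105108 + 220) - 1*(-270595) = √105328 + 270595 = 4*√6583 + 270595 = 270595 + 4*√6583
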